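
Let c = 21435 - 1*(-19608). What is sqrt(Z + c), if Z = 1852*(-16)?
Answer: sqrt(11411) ≈ 106.82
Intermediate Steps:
Z = -29632
c = 41043 (c = 21435 + 19608 = 41043)
sqrt(Z + c) = sqrt(-29632 + 41043) = sqrt(11411)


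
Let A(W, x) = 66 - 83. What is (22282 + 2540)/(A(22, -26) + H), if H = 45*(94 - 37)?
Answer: 1773/182 ≈ 9.7418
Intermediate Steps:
A(W, x) = -17
H = 2565 (H = 45*57 = 2565)
(22282 + 2540)/(A(22, -26) + H) = (22282 + 2540)/(-17 + 2565) = 24822/2548 = 24822*(1/2548) = 1773/182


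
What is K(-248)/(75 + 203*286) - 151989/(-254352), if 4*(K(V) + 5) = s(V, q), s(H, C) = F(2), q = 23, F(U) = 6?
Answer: 2944895435/4928748272 ≈ 0.59749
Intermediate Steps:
s(H, C) = 6
K(V) = -7/2 (K(V) = -5 + (1/4)*6 = -5 + 3/2 = -7/2)
K(-248)/(75 + 203*286) - 151989/(-254352) = -7/(2*(75 + 203*286)) - 151989/(-254352) = -7/(2*(75 + 58058)) - 151989*(-1/254352) = -7/2/58133 + 50663/84784 = -7/2*1/58133 + 50663/84784 = -7/116266 + 50663/84784 = 2944895435/4928748272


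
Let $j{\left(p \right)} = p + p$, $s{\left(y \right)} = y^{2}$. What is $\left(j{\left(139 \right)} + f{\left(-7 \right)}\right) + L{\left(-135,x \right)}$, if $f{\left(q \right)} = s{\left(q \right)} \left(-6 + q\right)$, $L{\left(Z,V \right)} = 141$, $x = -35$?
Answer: $-218$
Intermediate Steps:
$j{\left(p \right)} = 2 p$
$f{\left(q \right)} = q^{2} \left(-6 + q\right)$
$\left(j{\left(139 \right)} + f{\left(-7 \right)}\right) + L{\left(-135,x \right)} = \left(2 \cdot 139 + \left(-7\right)^{2} \left(-6 - 7\right)\right) + 141 = \left(278 + 49 \left(-13\right)\right) + 141 = \left(278 - 637\right) + 141 = -359 + 141 = -218$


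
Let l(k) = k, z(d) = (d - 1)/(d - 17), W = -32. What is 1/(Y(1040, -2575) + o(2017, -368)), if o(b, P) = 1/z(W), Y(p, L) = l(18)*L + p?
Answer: -33/1495181 ≈ -2.2071e-5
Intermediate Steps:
z(d) = (-1 + d)/(-17 + d)
Y(p, L) = p + 18*L (Y(p, L) = 18*L + p = p + 18*L)
o(b, P) = 49/33 (o(b, P) = 1/((-1 - 32)/(-17 - 32)) = 1/(-33/(-49)) = 1/(-1/49*(-33)) = 1/(33/49) = 49/33)
1/(Y(1040, -2575) + o(2017, -368)) = 1/((1040 + 18*(-2575)) + 49/33) = 1/((1040 - 46350) + 49/33) = 1/(-45310 + 49/33) = 1/(-1495181/33) = -33/1495181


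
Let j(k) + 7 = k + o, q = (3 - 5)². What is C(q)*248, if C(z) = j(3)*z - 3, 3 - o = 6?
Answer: -7688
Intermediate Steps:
o = -3 (o = 3 - 1*6 = 3 - 6 = -3)
q = 4 (q = (-2)² = 4)
j(k) = -10 + k (j(k) = -7 + (k - 3) = -7 + (-3 + k) = -10 + k)
C(z) = -3 - 7*z (C(z) = (-10 + 3)*z - 3 = -7*z - 3 = -3 - 7*z)
C(q)*248 = (-3 - 7*4)*248 = (-3 - 28)*248 = -31*248 = -7688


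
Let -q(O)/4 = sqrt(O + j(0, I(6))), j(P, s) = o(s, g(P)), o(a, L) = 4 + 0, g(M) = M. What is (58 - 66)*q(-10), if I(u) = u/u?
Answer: 32*I*sqrt(6) ≈ 78.384*I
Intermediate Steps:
o(a, L) = 4
I(u) = 1
j(P, s) = 4
q(O) = -4*sqrt(4 + O) (q(O) = -4*sqrt(O + 4) = -4*sqrt(4 + O))
(58 - 66)*q(-10) = (58 - 66)*(-4*sqrt(4 - 10)) = -(-32)*sqrt(-6) = -(-32)*I*sqrt(6) = 32*I*sqrt(6)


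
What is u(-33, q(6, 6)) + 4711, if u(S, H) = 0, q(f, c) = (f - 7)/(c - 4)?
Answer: 4711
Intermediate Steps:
q(f, c) = (-7 + f)/(-4 + c)
u(-33, q(6, 6)) + 4711 = 0 + 4711 = 4711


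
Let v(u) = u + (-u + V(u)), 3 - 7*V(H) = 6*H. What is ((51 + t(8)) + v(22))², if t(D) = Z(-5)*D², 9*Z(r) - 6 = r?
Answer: 6250000/3969 ≈ 1574.7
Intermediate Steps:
V(H) = 3/7 - 6*H/7
Z(r) = ⅔ + r/9
t(D) = D²/9 (t(D) = (⅔ + (⅑)*(-5))*D² = (⅔ - 5/9)*D² = D²/9)
v(u) = 3/7 - 6*u/7 (v(u) = u + (-u + (3/7 - 6*u/7)) = u + (3/7 - 13*u/7) = 3/7 - 6*u/7)
((51 + t(8)) + v(22))² = ((51 + (⅑)*8²) + (3/7 - 6/7*22))² = ((51 + (⅑)*64) + (3/7 - 132/7))² = ((51 + 64/9) - 129/7)² = (523/9 - 129/7)² = (2500/63)² = 6250000/3969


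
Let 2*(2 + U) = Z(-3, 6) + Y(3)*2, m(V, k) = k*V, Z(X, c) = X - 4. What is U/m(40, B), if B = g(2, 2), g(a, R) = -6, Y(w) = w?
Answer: 1/96 ≈ 0.010417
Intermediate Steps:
Z(X, c) = -4 + X
B = -6
m(V, k) = V*k
U = -5/2 (U = -2 + ((-4 - 3) + 3*2)/2 = -2 + (-7 + 6)/2 = -2 + (½)*(-1) = -2 - ½ = -5/2 ≈ -2.5000)
U/m(40, B) = -5/2/(40*(-6)) = -5/2/(-240) = -1/240*(-5/2) = 1/96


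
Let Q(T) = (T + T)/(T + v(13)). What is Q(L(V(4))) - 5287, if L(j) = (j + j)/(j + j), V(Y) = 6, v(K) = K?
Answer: -37008/7 ≈ -5286.9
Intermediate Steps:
L(j) = 1 (L(j) = (2*j)/((2*j)) = (2*j)*(1/(2*j)) = 1)
Q(T) = 2*T/(13 + T) (Q(T) = (T + T)/(T + 13) = (2*T)/(13 + T) = 2*T/(13 + T))
Q(L(V(4))) - 5287 = 2*1/(13 + 1) - 5287 = 2*1/14 - 5287 = 2*1*(1/14) - 5287 = ⅐ - 5287 = -37008/7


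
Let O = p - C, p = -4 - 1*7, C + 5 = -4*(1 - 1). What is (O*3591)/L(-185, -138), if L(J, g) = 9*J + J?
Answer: 10773/925 ≈ 11.646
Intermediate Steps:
L(J, g) = 10*J
C = -5 (C = -5 - 4*(1 - 1) = -5 - 4*0 = -5 + 0 = -5)
p = -11 (p = -4 - 7 = -11)
O = -6 (O = -11 - 1*(-5) = -11 + 5 = -6)
(O*3591)/L(-185, -138) = (-6*3591)/((10*(-185))) = -21546/(-1850) = -21546*(-1/1850) = 10773/925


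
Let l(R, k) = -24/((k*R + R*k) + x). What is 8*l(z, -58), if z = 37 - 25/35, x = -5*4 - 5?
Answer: 1344/29639 ≈ 0.045346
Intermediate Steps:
x = -25 (x = -20 - 5 = -25)
z = 254/7 (z = 37 - 25*1/35 = 37 - 5/7 = 254/7 ≈ 36.286)
l(R, k) = -24/(-25 + 2*R*k) (l(R, k) = -24/((k*R + R*k) - 25) = -24/((R*k + R*k) - 25) = -24/(2*R*k - 25) = -24/(-25 + 2*R*k))
8*l(z, -58) = 8*(-24/(-25 + 2*(254/7)*(-58))) = 8*(-24/(-25 - 29464/7)) = 8*(-24/(-29639/7)) = 8*(-24*(-7/29639)) = 8*(168/29639) = 1344/29639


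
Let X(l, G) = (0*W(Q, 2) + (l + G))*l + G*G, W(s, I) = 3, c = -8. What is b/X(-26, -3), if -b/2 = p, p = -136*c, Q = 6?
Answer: -2176/763 ≈ -2.8519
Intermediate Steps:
X(l, G) = G**2 + l*(G + l) (X(l, G) = (0*3 + (l + G))*l + G*G = (0 + (G + l))*l + G**2 = (G + l)*l + G**2 = l*(G + l) + G**2 = G**2 + l*(G + l))
p = 1088 (p = -136*(-8) = 1088)
b = -2176 (b = -2*1088 = -2176)
b/X(-26, -3) = -2176/((-3)**2 + (-26)**2 - 3*(-26)) = -2176/(9 + 676 + 78) = -2176/763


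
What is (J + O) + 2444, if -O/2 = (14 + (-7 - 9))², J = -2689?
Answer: -253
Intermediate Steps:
O = -8 (O = -2*(14 + (-7 - 9))² = -2*(14 - 16)² = -2*(-2)² = -2*4 = -8)
(J + O) + 2444 = (-2689 - 8) + 2444 = -2697 + 2444 = -253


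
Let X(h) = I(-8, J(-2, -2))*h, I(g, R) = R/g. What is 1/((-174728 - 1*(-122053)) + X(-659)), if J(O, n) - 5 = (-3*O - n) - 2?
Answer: -8/414151 ≈ -1.9317e-5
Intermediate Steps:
J(O, n) = 3 - n - 3*O (J(O, n) = 5 + ((-3*O - n) - 2) = 5 + ((-n - 3*O) - 2) = 5 + (-2 - n - 3*O) = 3 - n - 3*O)
X(h) = -11*h/8 (X(h) = ((3 - 1*(-2) - 3*(-2))/(-8))*h = ((3 + 2 + 6)*(-1/8))*h = (11*(-1/8))*h = -11*h/8)
1/((-174728 - 1*(-122053)) + X(-659)) = 1/((-174728 - 1*(-122053)) - 11/8*(-659)) = 1/((-174728 + 122053) + 7249/8) = 1/(-52675 + 7249/8) = 1/(-414151/8) = -8/414151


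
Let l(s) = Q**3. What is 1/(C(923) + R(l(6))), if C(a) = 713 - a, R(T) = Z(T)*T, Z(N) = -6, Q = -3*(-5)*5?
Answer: -1/2531460 ≈ -3.9503e-7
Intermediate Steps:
Q = 75 (Q = 15*5 = 75)
l(s) = 421875 (l(s) = 75**3 = 421875)
R(T) = -6*T
1/(C(923) + R(l(6))) = 1/((713 - 1*923) - 6*421875) = 1/((713 - 923) - 2531250) = 1/(-210 - 2531250) = 1/(-2531460) = -1/2531460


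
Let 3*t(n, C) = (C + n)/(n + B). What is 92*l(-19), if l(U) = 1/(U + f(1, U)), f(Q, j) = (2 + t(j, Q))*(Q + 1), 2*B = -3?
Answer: -3772/591 ≈ -6.3824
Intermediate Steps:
B = -3/2 (B = (½)*(-3) = -3/2 ≈ -1.5000)
t(n, C) = (C + n)/(3*(-3/2 + n)) (t(n, C) = ((C + n)/(n - 3/2))/3 = ((C + n)/(-3/2 + n))/3 = (C + n)/(3*(-3/2 + n)))
f(Q, j) = (1 + Q)*(2 + 2*(Q + j)/(3*(-3 + 2*j))) (f(Q, j) = (2 + 2*(Q + j)/(3*(-3 + 2*j)))*(Q + 1) = (2 + 2*(Q + j)/(3*(-3 + 2*j)))*(1 + Q) = (1 + Q)*(2 + 2*(Q + j)/(3*(-3 + 2*j))))
l(U) = 1/(U + 2*(-16 + 14*U)/(3*(-3 + 2*U))) (l(U) = 1/(U + 2*(-9 + 1² - 8*1 + 7*U + 7*1*U)/(3*(-3 + 2*U))) = 1/(U + 2*(-9 + 1 - 8 + 7*U + 7*U)/(3*(-3 + 2*U))) = 1/(U + 2*(-16 + 14*U)/(3*(-3 + 2*U))))
92*l(-19) = 92*(3*(-3 + 2*(-19))/(-32 + 6*(-19)² + 19*(-19))) = 92*(3*(-3 - 38)/(-32 + 6*361 - 361)) = 92*(3*(-41)/(-32 + 2166 - 361)) = 92*(3*(-41)/1773) = 92*(3*(1/1773)*(-41)) = 92*(-41/591) = -3772/591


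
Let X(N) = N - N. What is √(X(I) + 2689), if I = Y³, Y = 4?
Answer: √2689 ≈ 51.856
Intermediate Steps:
I = 64 (I = 4³ = 64)
X(N) = 0
√(X(I) + 2689) = √(0 + 2689) = √2689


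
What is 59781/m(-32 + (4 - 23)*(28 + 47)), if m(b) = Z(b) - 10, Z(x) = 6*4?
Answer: 59781/14 ≈ 4270.1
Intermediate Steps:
Z(x) = 24
m(b) = 14 (m(b) = 24 - 10 = 14)
59781/m(-32 + (4 - 23)*(28 + 47)) = 59781/14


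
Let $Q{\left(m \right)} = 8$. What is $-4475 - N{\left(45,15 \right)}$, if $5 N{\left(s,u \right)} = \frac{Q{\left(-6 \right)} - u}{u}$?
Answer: $- \frac{335618}{75} \approx -4474.9$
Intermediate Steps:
$N{\left(s,u \right)} = \frac{8 - u}{5 u}$ ($N{\left(s,u \right)} = \frac{\left(8 - u\right) \frac{1}{u}}{5} = \frac{\frac{1}{u} \left(8 - u\right)}{5} = \frac{8 - u}{5 u}$)
$-4475 - N{\left(45,15 \right)} = -4475 - \frac{8 - 15}{5 \cdot 15} = -4475 - \frac{1}{5} \cdot \frac{1}{15} \left(8 - 15\right) = -4475 - \frac{1}{5} \cdot \frac{1}{15} \left(-7\right) = -4475 - - \frac{7}{75} = -4475 + \frac{7}{75} = - \frac{335618}{75}$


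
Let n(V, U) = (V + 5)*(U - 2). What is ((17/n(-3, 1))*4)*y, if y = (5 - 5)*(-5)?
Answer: 0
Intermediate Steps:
n(V, U) = (-2 + U)*(5 + V) (n(V, U) = (5 + V)*(-2 + U) = (-2 + U)*(5 + V))
y = 0 (y = 0*(-5) = 0)
((17/n(-3, 1))*4)*y = ((17/(-10 - 2*(-3) + 5*1 + 1*(-3)))*4)*0 = ((17/(-10 + 6 + 5 - 3))*4)*0 = ((17/(-2))*4)*0 = ((17*(-½))*4)*0 = -17/2*4*0 = -34*0 = 0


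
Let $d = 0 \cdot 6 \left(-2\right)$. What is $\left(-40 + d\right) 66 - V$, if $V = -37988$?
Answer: $35348$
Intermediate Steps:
$d = 0$ ($d = 0 \left(-2\right) = 0$)
$\left(-40 + d\right) 66 - V = \left(-40 + 0\right) 66 - -37988 = \left(-40\right) 66 + 37988 = -2640 + 37988 = 35348$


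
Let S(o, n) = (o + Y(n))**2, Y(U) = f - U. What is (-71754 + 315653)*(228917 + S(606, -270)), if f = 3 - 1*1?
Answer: 243850464099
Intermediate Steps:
f = 2 (f = 3 - 1 = 2)
Y(U) = 2 - U
S(o, n) = (2 + o - n)**2 (S(o, n) = (o + (2 - n))**2 = (2 + o - n)**2)
(-71754 + 315653)*(228917 + S(606, -270)) = (-71754 + 315653)*(228917 + (2 + 606 - 1*(-270))**2) = 243899*(228917 + (2 + 606 + 270)**2) = 243899*(228917 + 878**2) = 243899*(228917 + 770884) = 243899*999801 = 243850464099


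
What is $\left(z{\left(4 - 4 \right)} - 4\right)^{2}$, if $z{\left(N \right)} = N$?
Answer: $16$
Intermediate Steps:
$\left(z{\left(4 - 4 \right)} - 4\right)^{2} = \left(\left(4 - 4\right) - 4\right)^{2} = \left(0 - 4\right)^{2} = \left(-4\right)^{2} = 16$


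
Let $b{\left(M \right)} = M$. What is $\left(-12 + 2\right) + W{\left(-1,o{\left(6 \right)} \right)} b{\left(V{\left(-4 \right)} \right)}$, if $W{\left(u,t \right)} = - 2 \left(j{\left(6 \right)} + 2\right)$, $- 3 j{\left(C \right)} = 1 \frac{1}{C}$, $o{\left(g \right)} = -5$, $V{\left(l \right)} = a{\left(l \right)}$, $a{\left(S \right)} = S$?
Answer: $\frac{50}{9} \approx 5.5556$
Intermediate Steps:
$V{\left(l \right)} = l$
$j{\left(C \right)} = - \frac{1}{3 C}$ ($j{\left(C \right)} = - \frac{1 \frac{1}{C}}{3} = - \frac{1}{3 C}$)
$W{\left(u,t \right)} = - \frac{35}{9}$ ($W{\left(u,t \right)} = - 2 \left(- \frac{1}{3 \cdot 6} + 2\right) = - 2 \left(\left(- \frac{1}{3}\right) \frac{1}{6} + 2\right) = - 2 \left(- \frac{1}{18} + 2\right) = \left(-2\right) \frac{35}{18} = - \frac{35}{9}$)
$\left(-12 + 2\right) + W{\left(-1,o{\left(6 \right)} \right)} b{\left(V{\left(-4 \right)} \right)} = \left(-12 + 2\right) - - \frac{140}{9} = -10 + \frac{140}{9} = \frac{50}{9}$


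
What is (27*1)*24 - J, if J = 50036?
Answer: -49388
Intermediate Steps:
(27*1)*24 - J = (27*1)*24 - 1*50036 = 27*24 - 50036 = 648 - 50036 = -49388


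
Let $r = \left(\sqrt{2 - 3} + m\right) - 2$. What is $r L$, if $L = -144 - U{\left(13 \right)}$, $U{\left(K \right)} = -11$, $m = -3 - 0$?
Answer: $665 - 133 i \approx 665.0 - 133.0 i$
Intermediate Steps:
$m = -3$ ($m = -3 + 0 = -3$)
$r = -5 + i$ ($r = \left(\sqrt{2 - 3} - 3\right) - 2 = \left(\sqrt{-1} - 3\right) - 2 = \left(i - 3\right) - 2 = \left(-3 + i\right) - 2 = -5 + i \approx -5.0 + 1.0 i$)
$L = -133$ ($L = -144 - -11 = -144 + 11 = -133$)
$r L = \left(-5 + i\right) \left(-133\right) = 665 - 133 i$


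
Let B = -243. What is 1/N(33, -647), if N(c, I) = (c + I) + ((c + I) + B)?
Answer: -1/1471 ≈ -0.00067981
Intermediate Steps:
N(c, I) = -243 + 2*I + 2*c (N(c, I) = (c + I) + ((c + I) - 243) = (I + c) + ((I + c) - 243) = (I + c) + (-243 + I + c) = -243 + 2*I + 2*c)
1/N(33, -647) = 1/(-243 + 2*(-647) + 2*33) = 1/(-243 - 1294 + 66) = 1/(-1471) = -1/1471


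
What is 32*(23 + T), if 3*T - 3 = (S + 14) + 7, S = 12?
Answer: 1120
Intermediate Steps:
T = 12 (T = 1 + ((12 + 14) + 7)/3 = 1 + (26 + 7)/3 = 1 + (⅓)*33 = 1 + 11 = 12)
32*(23 + T) = 32*(23 + 12) = 32*35 = 1120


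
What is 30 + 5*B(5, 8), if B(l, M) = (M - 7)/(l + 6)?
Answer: 335/11 ≈ 30.455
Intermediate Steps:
B(l, M) = (-7 + M)/(6 + l)
30 + 5*B(5, 8) = 30 + 5*((-7 + 8)/(6 + 5)) = 30 + 5*(1/11) = 30 + 5/11 = 335/11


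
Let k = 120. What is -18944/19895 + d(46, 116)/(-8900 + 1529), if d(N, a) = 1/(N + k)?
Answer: -23179633079/24343243470 ≈ -0.95220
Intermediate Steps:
d(N, a) = 1/(120 + N) (d(N, a) = 1/(N + 120) = 1/(120 + N))
-18944/19895 + d(46, 116)/(-8900 + 1529) = -18944/19895 + 1/((120 + 46)*(-8900 + 1529)) = -18944*1/19895 + 1/(166*(-7371)) = -18944/19895 + (1/166)*(-1/7371) = -18944/19895 - 1/1223586 = -23179633079/24343243470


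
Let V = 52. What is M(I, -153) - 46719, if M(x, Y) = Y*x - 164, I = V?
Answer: -54839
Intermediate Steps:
I = 52
M(x, Y) = -164 + Y*x
M(I, -153) - 46719 = (-164 - 153*52) - 46719 = (-164 - 7956) - 46719 = -8120 - 46719 = -54839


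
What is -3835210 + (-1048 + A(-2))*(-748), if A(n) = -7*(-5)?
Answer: -3077486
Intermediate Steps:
A(n) = 35
-3835210 + (-1048 + A(-2))*(-748) = -3835210 + (-1048 + 35)*(-748) = -3835210 - 1013*(-748) = -3835210 + 757724 = -3077486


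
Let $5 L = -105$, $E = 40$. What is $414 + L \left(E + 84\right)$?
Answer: $-2190$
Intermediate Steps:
$L = -21$ ($L = \frac{1}{5} \left(-105\right) = -21$)
$414 + L \left(E + 84\right) = 414 - 21 \left(40 + 84\right) = 414 - 2604 = -2190$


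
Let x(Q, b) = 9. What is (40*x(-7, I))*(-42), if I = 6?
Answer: -15120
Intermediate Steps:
(40*x(-7, I))*(-42) = (40*9)*(-42) = 360*(-42) = -15120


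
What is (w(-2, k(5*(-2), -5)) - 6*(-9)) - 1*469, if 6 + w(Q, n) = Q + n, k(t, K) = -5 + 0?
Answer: -428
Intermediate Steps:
k(t, K) = -5
w(Q, n) = -6 + Q + n (w(Q, n) = -6 + (Q + n) = -6 + Q + n)
(w(-2, k(5*(-2), -5)) - 6*(-9)) - 1*469 = ((-6 - 2 - 5) - 6*(-9)) - 1*469 = (-13 + 54) - 469 = 41 - 469 = -428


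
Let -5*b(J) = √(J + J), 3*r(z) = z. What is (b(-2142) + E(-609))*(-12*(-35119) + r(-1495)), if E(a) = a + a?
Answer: -512692334 - 2525578*I*√119/5 ≈ -5.1269e+8 - 5.5102e+6*I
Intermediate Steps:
E(a) = 2*a
r(z) = z/3
b(J) = -√2*√J/5 (b(J) = -√(J + J)/5 = -√2*√J/5)
(b(-2142) + E(-609))*(-12*(-35119) + r(-1495)) = (-√2*√(-2142)/5 + 2*(-609))*(-12*(-35119) + (⅓)*(-1495)) = (-√2*3*I*√238/5 - 1218)*(421428 - 1495/3) = (-6*I*√119/5 - 1218)*(1262789/3) = (-1218 - 6*I*√119/5)*(1262789/3) = -512692334 - 2525578*I*√119/5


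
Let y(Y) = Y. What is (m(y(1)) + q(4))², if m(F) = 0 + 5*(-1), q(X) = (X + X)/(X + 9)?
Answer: 3249/169 ≈ 19.225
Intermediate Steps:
q(X) = 2*X/(9 + X) (q(X) = (2*X)/(9 + X) = 2*X/(9 + X))
m(F) = -5 (m(F) = 0 - 5 = -5)
(m(y(1)) + q(4))² = (-5 + 2*4/(9 + 4))² = (-5 + 2*4/13)² = (-5 + 2*4*(1/13))² = (-5 + 8/13)² = (-57/13)² = 3249/169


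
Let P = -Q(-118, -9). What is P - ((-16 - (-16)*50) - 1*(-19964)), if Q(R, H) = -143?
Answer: -20605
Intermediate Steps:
P = 143 (P = -1*(-143) = 143)
P - ((-16 - (-16)*50) - 1*(-19964)) = 143 - ((-16 - (-16)*50) - 1*(-19964)) = 143 - ((-16 - 16*(-50)) + 19964) = 143 - ((-16 + 800) + 19964) = 143 - (784 + 19964) = 143 - 1*20748 = 143 - 20748 = -20605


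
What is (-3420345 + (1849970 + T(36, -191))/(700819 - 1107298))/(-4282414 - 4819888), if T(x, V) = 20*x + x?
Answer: 2689168793/7156469274 ≈ 0.37577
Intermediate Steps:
T(x, V) = 21*x
(-3420345 + (1849970 + T(36, -191))/(700819 - 1107298))/(-4282414 - 4819888) = (-3420345 + (1849970 + 21*36)/(700819 - 1107298))/(-4282414 - 4819888) = (-3420345 + (1849970 + 756)/(-406479))/(-9102302) = (-3420345 + 1850726*(-1/406479))*(-1/9102302) = (-3420345 - 1850726/406479)*(-1/9102302) = -1390300265981/406479*(-1/9102302) = 2689168793/7156469274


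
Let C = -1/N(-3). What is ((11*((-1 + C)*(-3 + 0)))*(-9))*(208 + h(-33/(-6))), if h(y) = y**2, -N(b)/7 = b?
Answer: -1037817/14 ≈ -74130.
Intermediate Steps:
N(b) = -7*b
C = -1/21 (C = -1/((-7*(-3))) = -1/21 ≈ -0.047619)
((11*((-1 + C)*(-3 + 0)))*(-9))*(208 + h(-33/(-6))) = ((11*((-1 - 1/21)*(-3 + 0)))*(-9))*(208 + (-33/(-6))**2) = ((11*(-22/21*(-3)))*(-9))*(208 + (-33*(-1/6))**2) = ((11*(22/7))*(-9))*(208 + (11/2)**2) = ((242/7)*(-9))*(208 + 121/4) = -2178/7*953/4 = -1037817/14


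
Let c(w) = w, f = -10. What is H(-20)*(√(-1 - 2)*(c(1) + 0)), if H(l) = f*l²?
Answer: -4000*I*√3 ≈ -6928.2*I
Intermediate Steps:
H(l) = -10*l²
H(-20)*(√(-1 - 2)*(c(1) + 0)) = (-10*(-20)²)*(√(-1 - 2)*(1 + 0)) = (-10*400)*(√(-3)*1) = -4000*I*√3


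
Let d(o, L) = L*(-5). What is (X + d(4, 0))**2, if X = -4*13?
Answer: 2704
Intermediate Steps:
d(o, L) = -5*L
X = -52
(X + d(4, 0))**2 = (-52 - 5*0)**2 = (-52 + 0)**2 = (-52)**2 = 2704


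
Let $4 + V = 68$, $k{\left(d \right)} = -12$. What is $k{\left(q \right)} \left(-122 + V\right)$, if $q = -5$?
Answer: $696$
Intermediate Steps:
$V = 64$ ($V = -4 + 68 = 64$)
$k{\left(q \right)} \left(-122 + V\right) = - 12 \left(-122 + 64\right) = \left(-12\right) \left(-58\right) = 696$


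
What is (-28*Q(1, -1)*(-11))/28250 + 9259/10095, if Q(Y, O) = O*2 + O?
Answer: 25223897/28518375 ≈ 0.88448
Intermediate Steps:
Q(Y, O) = 3*O (Q(Y, O) = 2*O + O = 3*O)
(-28*Q(1, -1)*(-11))/28250 + 9259/10095 = (-84*(-1)*(-11))/28250 + 9259/10095 = (-28*(-3)*(-11))*(1/28250) + 9259*(1/10095) = (84*(-11))*(1/28250) + 9259/10095 = -924*1/28250 + 9259/10095 = -462/14125 + 9259/10095 = 25223897/28518375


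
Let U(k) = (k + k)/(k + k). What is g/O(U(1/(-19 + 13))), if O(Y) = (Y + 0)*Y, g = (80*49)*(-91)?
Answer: -356720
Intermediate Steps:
U(k) = 1 (U(k) = (2*k)/((2*k)) = (2*k)*(1/(2*k)) = 1)
g = -356720 (g = 3920*(-91) = -356720)
O(Y) = Y² (O(Y) = Y*Y = Y²)
g/O(U(1/(-19 + 13))) = -356720/(1²) = -356720/1 = -356720*1 = -356720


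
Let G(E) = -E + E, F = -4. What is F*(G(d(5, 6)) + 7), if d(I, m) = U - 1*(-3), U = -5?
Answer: -28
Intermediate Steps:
d(I, m) = -2 (d(I, m) = -5 - 1*(-3) = -5 + 3 = -2)
G(E) = 0
F*(G(d(5, 6)) + 7) = -4*(0 + 7) = -4*7 = -28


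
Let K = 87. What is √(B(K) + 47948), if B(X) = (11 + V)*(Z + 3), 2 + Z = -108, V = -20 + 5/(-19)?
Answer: 6*√490751/19 ≈ 221.22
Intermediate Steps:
V = -385/19 (V = -20 + 5*(-1/19) = -20 - 5/19 = -385/19 ≈ -20.263)
Z = -110 (Z = -2 - 108 = -110)
B(X) = 18832/19 (B(X) = (11 - 385/19)*(-110 + 3) = -176/19*(-107) = 18832/19)
√(B(K) + 47948) = √(18832/19 + 47948) = √(929844/19) = 6*√490751/19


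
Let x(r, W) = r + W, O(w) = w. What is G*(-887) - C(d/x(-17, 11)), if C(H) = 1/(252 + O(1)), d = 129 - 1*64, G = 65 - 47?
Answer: -4039399/253 ≈ -15966.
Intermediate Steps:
x(r, W) = W + r
G = 18
d = 65 (d = 129 - 64 = 65)
C(H) = 1/253 (C(H) = 1/(252 + 1) = 1/253)
G*(-887) - C(d/x(-17, 11)) = 18*(-887) - 1*1/253 = -15966 - 1/253 = -4039399/253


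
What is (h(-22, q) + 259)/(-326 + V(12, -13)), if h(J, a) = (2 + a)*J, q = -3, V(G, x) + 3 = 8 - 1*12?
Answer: -281/333 ≈ -0.84384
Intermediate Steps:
V(G, x) = -7 (V(G, x) = -3 + (8 - 1*12) = -3 + (8 - 12) = -3 - 4 = -7)
h(J, a) = J*(2 + a)
(h(-22, q) + 259)/(-326 + V(12, -13)) = (-22*(2 - 3) + 259)/(-326 - 7) = (-22*(-1) + 259)/(-333) = (22 + 259)*(-1/333) = 281*(-1/333) = -281/333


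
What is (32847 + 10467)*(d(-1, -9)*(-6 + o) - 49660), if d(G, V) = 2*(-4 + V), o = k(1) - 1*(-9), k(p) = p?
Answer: -2155477896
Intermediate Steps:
o = 10 (o = 1 - 1*(-9) = 1 + 9 = 10)
d(G, V) = -8 + 2*V
(32847 + 10467)*(d(-1, -9)*(-6 + o) - 49660) = (32847 + 10467)*((-8 + 2*(-9))*(-6 + 10) - 49660) = 43314*((-8 - 18)*4 - 49660) = 43314*(-26*4 - 49660) = 43314*(-104 - 49660) = 43314*(-49764) = -2155477896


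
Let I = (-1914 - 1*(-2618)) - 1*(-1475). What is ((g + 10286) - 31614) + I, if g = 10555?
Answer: -8594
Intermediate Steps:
I = 2179 (I = (-1914 + 2618) + 1475 = 704 + 1475 = 2179)
((g + 10286) - 31614) + I = ((10555 + 10286) - 31614) + 2179 = (20841 - 31614) + 2179 = -10773 + 2179 = -8594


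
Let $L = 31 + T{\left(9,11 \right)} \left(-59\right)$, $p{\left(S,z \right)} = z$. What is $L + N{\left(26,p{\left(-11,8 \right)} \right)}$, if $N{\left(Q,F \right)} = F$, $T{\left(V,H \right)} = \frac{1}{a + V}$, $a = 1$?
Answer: $\frac{331}{10} \approx 33.1$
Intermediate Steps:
$T{\left(V,H \right)} = \frac{1}{1 + V}$
$L = \frac{251}{10}$ ($L = 31 + \frac{1}{1 + 9} \left(-59\right) = 31 + \frac{1}{10} \left(-59\right) = 31 - \frac{59}{10} = \frac{251}{10} \approx 25.1$)
$L + N{\left(26,p{\left(-11,8 \right)} \right)} = \frac{251}{10} + 8 = \frac{331}{10}$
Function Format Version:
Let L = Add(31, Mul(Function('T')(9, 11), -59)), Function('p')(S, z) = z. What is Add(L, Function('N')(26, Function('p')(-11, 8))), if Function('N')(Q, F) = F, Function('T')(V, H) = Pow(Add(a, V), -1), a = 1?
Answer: Rational(331, 10) ≈ 33.100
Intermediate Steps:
Function('T')(V, H) = Pow(Add(1, V), -1)
L = Rational(251, 10) (L = Add(31, Mul(Pow(Add(1, 9), -1), -59)) = Add(31, Mul(Pow(10, -1), -59)) = Add(31, Mul(Rational(1, 10), -59)) = Add(31, Rational(-59, 10)) = Rational(251, 10) ≈ 25.100)
Add(L, Function('N')(26, Function('p')(-11, 8))) = Add(Rational(251, 10), 8) = Rational(331, 10)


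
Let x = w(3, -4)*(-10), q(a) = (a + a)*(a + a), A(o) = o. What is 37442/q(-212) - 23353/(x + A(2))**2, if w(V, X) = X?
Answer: -516532655/39640608 ≈ -13.030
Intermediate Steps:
q(a) = 4*a**2 (q(a) = (2*a)*(2*a) = 4*a**2)
x = 40 (x = -4*(-10) = 40)
37442/q(-212) - 23353/(x + A(2))**2 = 37442/((4*(-212)**2)) - 23353/(40 + 2)**2 = 37442/((4*44944)) - 23353/(42**2) = 37442/179776 - 23353/1764 = 37442*(1/179776) - 23353*1/1764 = 18721/89888 - 23353/1764 = -516532655/39640608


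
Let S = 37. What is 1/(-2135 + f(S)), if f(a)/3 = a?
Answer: -1/2024 ≈ -0.00049407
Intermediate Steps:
f(a) = 3*a
1/(-2135 + f(S)) = 1/(-2135 + 3*37) = 1/(-2135 + 111) = 1/(-2024) = -1/2024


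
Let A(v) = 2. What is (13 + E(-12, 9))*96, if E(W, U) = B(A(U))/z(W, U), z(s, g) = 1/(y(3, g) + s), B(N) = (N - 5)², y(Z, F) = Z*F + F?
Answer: 21984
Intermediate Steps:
y(Z, F) = F + F*Z (y(Z, F) = F*Z + F = F + F*Z)
B(N) = (-5 + N)²
z(s, g) = 1/(s + 4*g) (z(s, g) = 1/(g*(1 + 3) + s) = 1/(g*4 + s) = 1/(4*g + s) = 1/(s + 4*g))
E(W, U) = 9*W + 36*U (E(W, U) = (-5 + 2)²/(1/(W + 4*U)) = (-3)²*(W + 4*U) = 9*(W + 4*U) = 9*W + 36*U)
(13 + E(-12, 9))*96 = (13 + (9*(-12) + 36*9))*96 = (13 + (-108 + 324))*96 = (13 + 216)*96 = 229*96 = 21984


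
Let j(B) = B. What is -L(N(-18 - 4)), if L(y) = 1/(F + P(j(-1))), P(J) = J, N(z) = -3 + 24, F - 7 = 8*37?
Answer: -1/302 ≈ -0.0033113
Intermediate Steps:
F = 303 (F = 7 + 8*37 = 7 + 296 = 303)
N(z) = 21
L(y) = 1/302 (L(y) = 1/(303 - 1) = 1/302)
-L(N(-18 - 4)) = -1*1/302 = -1/302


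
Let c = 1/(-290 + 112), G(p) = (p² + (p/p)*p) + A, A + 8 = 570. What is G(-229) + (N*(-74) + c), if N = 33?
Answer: 8959095/178 ≈ 50332.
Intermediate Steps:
A = 562 (A = -8 + 570 = 562)
G(p) = 562 + p + p² (G(p) = (p² + (p/p)*p) + 562 = (p² + 1*p) + 562 = (p² + p) + 562 = (p + p²) + 562 = 562 + p + p²)
c = -1/178 (c = 1/(-178) = -1/178 ≈ -0.0056180)
G(-229) + (N*(-74) + c) = (562 - 229 + (-229)²) + (33*(-74) - 1/178) = (562 - 229 + 52441) + (-2442 - 1/178) = 52774 - 434677/178 = 8959095/178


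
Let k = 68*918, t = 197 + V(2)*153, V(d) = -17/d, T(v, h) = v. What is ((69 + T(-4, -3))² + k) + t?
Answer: 131091/2 ≈ 65546.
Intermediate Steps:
t = -2207/2 (t = 197 - 17/2*153 = 197 - 2601/2 = -2207/2 ≈ -1103.5)
k = 62424
((69 + T(-4, -3))² + k) + t = ((69 - 4)² + 62424) - 2207/2 = (65² + 62424) - 2207/2 = (4225 + 62424) - 2207/2 = 66649 - 2207/2 = 131091/2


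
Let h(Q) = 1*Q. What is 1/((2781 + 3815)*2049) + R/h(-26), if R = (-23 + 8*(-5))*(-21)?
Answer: -8940307433/175697652 ≈ -50.885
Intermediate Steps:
h(Q) = Q
R = 1323 (R = (-23 - 40)*(-21) = -63*(-21) = 1323)
1/((2781 + 3815)*2049) + R/h(-26) = 1/((2781 + 3815)*2049) + 1323/(-26) = (1/2049)/6596 + 1323*(-1/26) = (1/6596)*(1/2049) - 1323/26 = 1/13515204 - 1323/26 = -8940307433/175697652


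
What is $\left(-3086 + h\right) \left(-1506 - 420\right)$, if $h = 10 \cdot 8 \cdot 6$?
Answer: $5019156$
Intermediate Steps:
$h = 480$ ($h = 80 \cdot 6 = 480$)
$\left(-3086 + h\right) \left(-1506 - 420\right) = \left(-3086 + 480\right) \left(-1506 - 420\right) = \left(-2606\right) \left(-1926\right) = 5019156$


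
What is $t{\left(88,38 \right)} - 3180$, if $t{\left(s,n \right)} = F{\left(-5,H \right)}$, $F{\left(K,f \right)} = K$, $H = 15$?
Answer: $-3185$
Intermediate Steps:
$t{\left(s,n \right)} = -5$
$t{\left(88,38 \right)} - 3180 = -5 - 3180 = -3185$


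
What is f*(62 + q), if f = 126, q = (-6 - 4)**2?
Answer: 20412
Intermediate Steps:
q = 100 (q = (-10)**2 = 100)
f*(62 + q) = 126*(62 + 100) = 126*162 = 20412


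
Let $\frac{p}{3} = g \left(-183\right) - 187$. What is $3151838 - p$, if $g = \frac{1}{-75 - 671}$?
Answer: $\frac{2351689105}{746} \approx 3.1524 \cdot 10^{6}$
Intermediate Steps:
$g = - \frac{1}{746}$ ($g = \frac{1}{-746} = - \frac{1}{746} \approx -0.0013405$)
$p = - \frac{417957}{746}$ ($p = 3 \left(\left(- \frac{1}{746}\right) \left(-183\right) - 187\right) = 3 \left(\frac{183}{746} - 187\right) = 3 \left(- \frac{139319}{746}\right) = - \frac{417957}{746} \approx -560.26$)
$3151838 - p = 3151838 - - \frac{417957}{746} = 3151838 + \frac{417957}{746} = \frac{2351689105}{746}$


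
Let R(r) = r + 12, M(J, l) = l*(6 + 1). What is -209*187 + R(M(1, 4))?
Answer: -39043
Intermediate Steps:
M(J, l) = 7*l (M(J, l) = l*7 = 7*l)
R(r) = 12 + r
-209*187 + R(M(1, 4)) = -209*187 + (12 + 7*4) = -39083 + (12 + 28) = -39083 + 40 = -39043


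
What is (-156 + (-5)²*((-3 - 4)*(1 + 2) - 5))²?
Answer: 649636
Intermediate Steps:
(-156 + (-5)²*((-3 - 4)*(1 + 2) - 5))² = (-156 + 25*(-7*3 - 5))² = (-156 + 25*(-21 - 5))² = (-156 + 25*(-26))² = (-156 - 650)² = (-806)² = 649636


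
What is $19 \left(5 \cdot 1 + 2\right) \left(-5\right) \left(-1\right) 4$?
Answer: $2660$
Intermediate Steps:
$19 \left(5 \cdot 1 + 2\right) \left(-5\right) \left(-1\right) 4 = 19 \left(5 + 2\right) 5 \cdot 4 = 19 \cdot 7 \cdot 20 = 133 \cdot 20 = 2660$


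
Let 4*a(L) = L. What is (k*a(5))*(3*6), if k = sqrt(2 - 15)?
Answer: 45*I*sqrt(13)/2 ≈ 81.125*I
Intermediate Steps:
a(L) = L/4
k = I*sqrt(13) (k = sqrt(-13) = I*sqrt(13) ≈ 3.6056*I)
(k*a(5))*(3*6) = ((I*sqrt(13))*((1/4)*5))*(3*6) = ((I*sqrt(13))*(5/4))*18 = (5*I*sqrt(13)/4)*18 = 45*I*sqrt(13)/2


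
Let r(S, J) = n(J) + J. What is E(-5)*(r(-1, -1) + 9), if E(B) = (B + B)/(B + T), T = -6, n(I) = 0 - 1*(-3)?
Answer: 10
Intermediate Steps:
n(I) = 3 (n(I) = 0 + 3 = 3)
E(B) = 2*B/(-6 + B) (E(B) = (B + B)/(B - 6) = (2*B)/(-6 + B) = 2*B/(-6 + B))
r(S, J) = 3 + J
E(-5)*(r(-1, -1) + 9) = (2*(-5)/(-6 - 5))*((3 - 1) + 9) = (2*(-5)/(-11))*(2 + 9) = (2*(-5)*(-1/11))*11 = (10/11)*11 = 10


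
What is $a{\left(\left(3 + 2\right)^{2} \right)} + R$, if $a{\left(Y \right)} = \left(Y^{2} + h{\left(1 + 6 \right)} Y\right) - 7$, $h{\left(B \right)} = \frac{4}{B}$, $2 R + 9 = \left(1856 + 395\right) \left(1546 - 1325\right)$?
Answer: $\frac{1745543}{7} \approx 2.4936 \cdot 10^{5}$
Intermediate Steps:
$R = 248731$ ($R = - \frac{9}{2} + \frac{\left(1856 + 395\right) \left(1546 - 1325\right)}{2} = - \frac{9}{2} + \frac{2251 \cdot 221}{2} = - \frac{9}{2} + \frac{1}{2} \cdot 497471 = - \frac{9}{2} + \frac{497471}{2} = 248731$)
$a{\left(Y \right)} = -7 + Y^{2} + \frac{4 Y}{7}$ ($a{\left(Y \right)} = \left(Y^{2} + \frac{4}{1 + 6} Y\right) - 7 = \left(Y^{2} + \frac{4}{7} Y\right) - 7 = \left(Y^{2} + 4 \cdot \frac{1}{7} Y\right) - 7 = \left(Y^{2} + \frac{4 Y}{7}\right) - 7 = -7 + Y^{2} + \frac{4 Y}{7}$)
$a{\left(\left(3 + 2\right)^{2} \right)} + R = \left(-7 + \left(\left(3 + 2\right)^{2}\right)^{2} + \frac{4 \left(3 + 2\right)^{2}}{7}\right) + 248731 = \left(-7 + \left(5^{2}\right)^{2} + \frac{4 \cdot 5^{2}}{7}\right) + 248731 = \left(-7 + 25^{2} + \frac{4}{7} \cdot 25\right) + 248731 = \left(-7 + 625 + \frac{100}{7}\right) + 248731 = \frac{4426}{7} + 248731 = \frac{1745543}{7}$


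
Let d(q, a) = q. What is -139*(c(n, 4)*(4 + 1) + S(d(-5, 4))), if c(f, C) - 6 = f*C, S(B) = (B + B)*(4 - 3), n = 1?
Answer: -5560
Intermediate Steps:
S(B) = 2*B (S(B) = (2*B)*1 = 2*B)
c(f, C) = 6 + C*f (c(f, C) = 6 + f*C = 6 + C*f)
-139*(c(n, 4)*(4 + 1) + S(d(-5, 4))) = -139*((6 + 4*1)*(4 + 1) + 2*(-5)) = -139*((6 + 4)*5 - 10) = -139*(10*5 - 10) = -139*(50 - 10) = -139*40 = -5560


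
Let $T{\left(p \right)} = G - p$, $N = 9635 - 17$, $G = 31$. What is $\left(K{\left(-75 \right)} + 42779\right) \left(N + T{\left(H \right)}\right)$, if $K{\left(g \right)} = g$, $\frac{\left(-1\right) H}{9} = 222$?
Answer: $497373488$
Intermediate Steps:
$H = -1998$ ($H = \left(-9\right) 222 = -1998$)
$N = 9618$
$T{\left(p \right)} = 31 - p$
$\left(K{\left(-75 \right)} + 42779\right) \left(N + T{\left(H \right)}\right) = \left(-75 + 42779\right) \left(9618 + \left(31 - -1998\right)\right) = 42704 \left(9618 + \left(31 + 1998\right)\right) = 42704 \left(9618 + 2029\right) = 42704 \cdot 11647 = 497373488$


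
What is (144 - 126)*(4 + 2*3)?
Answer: 180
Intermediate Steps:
(144 - 126)*(4 + 2*3) = 18*(4 + 6) = 18*10 = 180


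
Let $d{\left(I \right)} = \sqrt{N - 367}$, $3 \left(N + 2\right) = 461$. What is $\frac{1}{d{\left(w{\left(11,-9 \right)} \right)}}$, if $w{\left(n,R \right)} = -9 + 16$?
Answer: $- \frac{i \sqrt{1938}}{646} \approx - 0.068147 i$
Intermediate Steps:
$N = \frac{455}{3}$ ($N = -2 + \frac{1}{3} \cdot 461 = -2 + \frac{461}{3} = \frac{455}{3} \approx 151.67$)
$w{\left(n,R \right)} = 7$
$d{\left(I \right)} = \frac{i \sqrt{1938}}{3}$ ($d{\left(I \right)} = \sqrt{\frac{455}{3} - 367} = \sqrt{- \frac{646}{3}} = \frac{i \sqrt{1938}}{3}$)
$\frac{1}{d{\left(w{\left(11,-9 \right)} \right)}} = \frac{1}{\frac{1}{3} i \sqrt{1938}} = - \frac{i \sqrt{1938}}{646}$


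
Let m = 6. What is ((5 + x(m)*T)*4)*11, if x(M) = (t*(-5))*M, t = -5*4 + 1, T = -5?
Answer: -125180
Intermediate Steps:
t = -19 (t = -20 + 1 = -19)
x(M) = 95*M (x(M) = (-19*(-5))*M = 95*M)
((5 + x(m)*T)*4)*11 = ((5 + (95*6)*(-5))*4)*11 = ((5 + 570*(-5))*4)*11 = ((5 - 2850)*4)*11 = -2845*4*11 = -11380*11 = -125180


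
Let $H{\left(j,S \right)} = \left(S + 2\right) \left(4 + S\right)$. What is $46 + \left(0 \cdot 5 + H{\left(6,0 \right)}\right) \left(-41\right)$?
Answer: $-282$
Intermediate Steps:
$H{\left(j,S \right)} = \left(2 + S\right) \left(4 + S\right)$
$46 + \left(0 \cdot 5 + H{\left(6,0 \right)}\right) \left(-41\right) = 46 + \left(0 \cdot 5 + \left(8 + 0^{2} + 6 \cdot 0\right)\right) \left(-41\right) = 46 + \left(0 + \left(8 + 0 + 0\right)\right) \left(-41\right) = 46 + \left(0 + 8\right) \left(-41\right) = 46 + 8 \left(-41\right) = 46 - 328 = -282$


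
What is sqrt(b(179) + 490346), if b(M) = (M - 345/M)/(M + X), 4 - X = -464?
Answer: sqrt(6576843422854122)/115813 ≈ 700.25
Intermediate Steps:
X = 468 (X = 4 - 1*(-464) = 4 + 464 = 468)
b(M) = (M - 345/M)/(468 + M) (b(M) = (M - 345/M)/(M + 468) = (M - 345/M)/(468 + M))
sqrt(b(179) + 490346) = sqrt((-345 + 179**2)/(179*(468 + 179)) + 490346) = sqrt((1/179)*(-345 + 32041)/647 + 490346) = sqrt((1/179)*(1/647)*31696 + 490346) = sqrt(31696/115813 + 490346) = sqrt(56788472994/115813) = sqrt(6576843422854122)/115813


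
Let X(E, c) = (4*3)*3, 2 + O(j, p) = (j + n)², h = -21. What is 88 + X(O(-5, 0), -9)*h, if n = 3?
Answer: -668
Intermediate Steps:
O(j, p) = -2 + (3 + j)² (O(j, p) = -2 + (j + 3)² = -2 + (3 + j)²)
X(E, c) = 36 (X(E, c) = 12*3 = 36)
88 + X(O(-5, 0), -9)*h = 88 + 36*(-21) = 88 - 756 = -668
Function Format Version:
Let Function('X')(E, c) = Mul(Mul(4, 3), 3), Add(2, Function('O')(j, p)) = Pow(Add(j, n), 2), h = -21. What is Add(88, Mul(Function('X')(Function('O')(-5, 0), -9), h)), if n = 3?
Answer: -668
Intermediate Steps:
Function('O')(j, p) = Add(-2, Pow(Add(3, j), 2)) (Function('O')(j, p) = Add(-2, Pow(Add(j, 3), 2)) = Add(-2, Pow(Add(3, j), 2)))
Function('X')(E, c) = 36 (Function('X')(E, c) = Mul(12, 3) = 36)
Add(88, Mul(Function('X')(Function('O')(-5, 0), -9), h)) = Add(88, Mul(36, -21)) = Add(88, -756) = -668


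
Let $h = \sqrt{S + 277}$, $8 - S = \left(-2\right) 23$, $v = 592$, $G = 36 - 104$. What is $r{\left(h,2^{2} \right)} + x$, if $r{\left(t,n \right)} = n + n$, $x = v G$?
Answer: $-40248$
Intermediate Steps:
$G = -68$ ($G = 36 - 104 = -68$)
$S = 54$ ($S = 8 - \left(-2\right) 23 = 8 - -46 = 8 + 46 = 54$)
$h = \sqrt{331}$ ($h = \sqrt{54 + 277} = \sqrt{331} \approx 18.193$)
$x = -40256$ ($x = 592 \left(-68\right) = -40256$)
$r{\left(t,n \right)} = 2 n$
$r{\left(h,2^{2} \right)} + x = 2 \cdot 2^{2} - 40256 = 2 \cdot 4 - 40256 = 8 - 40256 = -40248$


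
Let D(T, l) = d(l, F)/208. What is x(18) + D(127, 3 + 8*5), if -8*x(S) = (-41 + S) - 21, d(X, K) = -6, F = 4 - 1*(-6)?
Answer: 569/104 ≈ 5.4712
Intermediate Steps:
F = 10 (F = 4 + 6 = 10)
x(S) = 31/4 - S/8 (x(S) = -((-41 + S) - 21)/8 = -(-62 + S)/8 = 31/4 - S/8)
D(T, l) = -3/104 (D(T, l) = -6/208 = -6*1/208 = -3/104)
x(18) + D(127, 3 + 8*5) = (31/4 - ⅛*18) - 3/104 = (31/4 - 9/4) - 3/104 = 11/2 - 3/104 = 569/104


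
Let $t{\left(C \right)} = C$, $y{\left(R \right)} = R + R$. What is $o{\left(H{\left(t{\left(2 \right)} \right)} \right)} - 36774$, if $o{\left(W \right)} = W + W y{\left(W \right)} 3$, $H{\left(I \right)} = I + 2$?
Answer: $-36674$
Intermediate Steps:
$y{\left(R \right)} = 2 R$
$H{\left(I \right)} = 2 + I$
$o{\left(W \right)} = W + 6 W^{2}$ ($o{\left(W \right)} = W + W 2 W 3 = W + 2 W^{2} \cdot 3 = W + 6 W^{2}$)
$o{\left(H{\left(t{\left(2 \right)} \right)} \right)} - 36774 = \left(2 + 2\right) \left(1 + 6 \left(2 + 2\right)\right) - 36774 = 4 \left(1 + 6 \cdot 4\right) - 36774 = 4 \left(1 + 24\right) - 36774 = 4 \cdot 25 - 36774 = 100 - 36774 = -36674$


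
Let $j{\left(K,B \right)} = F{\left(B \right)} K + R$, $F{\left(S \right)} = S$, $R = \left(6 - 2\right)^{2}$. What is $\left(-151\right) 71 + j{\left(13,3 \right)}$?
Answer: $-10666$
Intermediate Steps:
$R = 16$ ($R = 4^{2} = 16$)
$j{\left(K,B \right)} = 16 + B K$ ($j{\left(K,B \right)} = B K + 16 = 16 + B K$)
$\left(-151\right) 71 + j{\left(13,3 \right)} = \left(-151\right) 71 + \left(16 + 3 \cdot 13\right) = -10721 + \left(16 + 39\right) = -10721 + 55 = -10666$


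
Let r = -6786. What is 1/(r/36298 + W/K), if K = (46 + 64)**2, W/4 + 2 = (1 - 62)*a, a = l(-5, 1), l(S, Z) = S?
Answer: -54900725/4764678 ≈ -11.522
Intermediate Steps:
a = -5
W = 1212 (W = -8 + 4*((1 - 62)*(-5)) = -8 + 4*(-61*(-5)) = -8 + 4*305 = -8 + 1220 = 1212)
K = 12100 (K = 110**2 = 12100)
1/(r/36298 + W/K) = 1/(-6786/36298 + 1212/12100) = 1/(-6786*1/36298 + 1212*(1/12100)) = 1/(-3393/18149 + 303/3025) = 1/(-4764678/54900725) = -54900725/4764678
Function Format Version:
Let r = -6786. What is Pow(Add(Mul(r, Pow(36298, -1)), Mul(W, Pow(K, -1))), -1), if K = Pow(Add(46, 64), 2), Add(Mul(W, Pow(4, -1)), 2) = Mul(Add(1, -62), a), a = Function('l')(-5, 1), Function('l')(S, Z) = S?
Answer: Rational(-54900725, 4764678) ≈ -11.522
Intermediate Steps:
a = -5
W = 1212 (W = Add(-8, Mul(4, Mul(Add(1, -62), -5))) = Add(-8, Mul(4, Mul(-61, -5))) = Add(-8, Mul(4, 305)) = Add(-8, 1220) = 1212)
K = 12100 (K = Pow(110, 2) = 12100)
Pow(Add(Mul(r, Pow(36298, -1)), Mul(W, Pow(K, -1))), -1) = Pow(Add(Mul(-6786, Pow(36298, -1)), Mul(1212, Pow(12100, -1))), -1) = Pow(Add(Mul(-6786, Rational(1, 36298)), Mul(1212, Rational(1, 12100))), -1) = Pow(Add(Rational(-3393, 18149), Rational(303, 3025)), -1) = Pow(Rational(-4764678, 54900725), -1) = Rational(-54900725, 4764678)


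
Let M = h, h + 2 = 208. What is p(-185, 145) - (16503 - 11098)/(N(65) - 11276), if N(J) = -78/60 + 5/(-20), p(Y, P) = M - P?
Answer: 13866711/225551 ≈ 61.479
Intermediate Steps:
h = 206 (h = -2 + 208 = 206)
M = 206
p(Y, P) = 206 - P
N(J) = -31/20 (N(J) = -78*1/60 + 5*(-1/20) = -13/10 - ¼ = -31/20)
p(-185, 145) - (16503 - 11098)/(N(65) - 11276) = (206 - 1*145) - (16503 - 11098)/(-31/20 - 11276) = (206 - 145) - 5405/(-225551/20) = 61 - 5405*(-20)/225551 = 61 - 1*(-108100/225551) = 61 + 108100/225551 = 13866711/225551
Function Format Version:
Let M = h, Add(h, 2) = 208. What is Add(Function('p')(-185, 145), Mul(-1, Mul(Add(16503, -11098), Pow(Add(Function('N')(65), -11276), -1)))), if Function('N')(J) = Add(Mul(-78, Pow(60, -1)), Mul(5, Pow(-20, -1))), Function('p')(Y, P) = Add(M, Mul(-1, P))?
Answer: Rational(13866711, 225551) ≈ 61.479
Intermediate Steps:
h = 206 (h = Add(-2, 208) = 206)
M = 206
Function('p')(Y, P) = Add(206, Mul(-1, P))
Function('N')(J) = Rational(-31, 20) (Function('N')(J) = Add(Mul(-78, Rational(1, 60)), Mul(5, Rational(-1, 20))) = Add(Rational(-13, 10), Rational(-1, 4)) = Rational(-31, 20))
Add(Function('p')(-185, 145), Mul(-1, Mul(Add(16503, -11098), Pow(Add(Function('N')(65), -11276), -1)))) = Add(Add(206, Mul(-1, 145)), Mul(-1, Mul(Add(16503, -11098), Pow(Add(Rational(-31, 20), -11276), -1)))) = Add(Add(206, -145), Mul(-1, Mul(5405, Pow(Rational(-225551, 20), -1)))) = Add(61, Mul(-1, Mul(5405, Rational(-20, 225551)))) = Add(61, Mul(-1, Rational(-108100, 225551))) = Add(61, Rational(108100, 225551)) = Rational(13866711, 225551)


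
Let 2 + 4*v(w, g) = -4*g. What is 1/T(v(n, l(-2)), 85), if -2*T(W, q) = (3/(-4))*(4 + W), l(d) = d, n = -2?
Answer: 16/33 ≈ 0.48485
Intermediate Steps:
v(w, g) = -½ - g (v(w, g) = -½ + (-4*g)/4 = -½ - g)
T(W, q) = 3/2 + 3*W/8 (T(W, q) = -3/(-4)*(4 + W)/2 = -3*(-¼)*(4 + W)/2 = -(-3)*(4 + W)/8 = -(-3 - 3*W/4)/2 = 3/2 + 3*W/8)
1/T(v(n, l(-2)), 85) = 1/(3/2 + 3*(-½ - 1*(-2))/8) = 1/(3/2 + 3*(-½ + 2)/8) = 1/(3/2 + (3/8)*(3/2)) = 1/(3/2 + 9/16) = 1/(33/16) = 16/33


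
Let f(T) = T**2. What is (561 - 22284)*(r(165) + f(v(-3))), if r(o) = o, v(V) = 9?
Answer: -5343858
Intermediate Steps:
(561 - 22284)*(r(165) + f(v(-3))) = (561 - 22284)*(165 + 9**2) = -21723*(165 + 81) = -21723*246 = -5343858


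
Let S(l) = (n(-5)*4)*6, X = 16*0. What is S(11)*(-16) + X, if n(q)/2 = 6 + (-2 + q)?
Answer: 768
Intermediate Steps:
n(q) = 8 + 2*q (n(q) = 2*(6 + (-2 + q)) = 2*(4 + q) = 8 + 2*q)
X = 0
S(l) = -48 (S(l) = ((8 + 2*(-5))*4)*6 = ((8 - 10)*4)*6 = -2*4*6 = -8*6 = -48)
S(11)*(-16) + X = -48*(-16) + 0 = 768 + 0 = 768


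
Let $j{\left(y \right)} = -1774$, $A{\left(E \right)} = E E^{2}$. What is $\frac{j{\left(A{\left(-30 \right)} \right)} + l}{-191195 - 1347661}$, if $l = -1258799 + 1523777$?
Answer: $- \frac{2269}{13266} \approx -0.17104$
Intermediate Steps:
$l = 264978$
$A{\left(E \right)} = E^{3}$
$\frac{j{\left(A{\left(-30 \right)} \right)} + l}{-191195 - 1347661} = \frac{-1774 + 264978}{-191195 - 1347661} = \frac{263204}{-1538856} = 263204 \left(- \frac{1}{1538856}\right) = - \frac{2269}{13266}$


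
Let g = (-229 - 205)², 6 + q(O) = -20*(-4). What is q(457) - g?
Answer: -188282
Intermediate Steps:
q(O) = 74 (q(O) = -6 - 20*(-4) = -6 + 80 = 74)
g = 188356 (g = (-434)² = 188356)
q(457) - g = 74 - 1*188356 = 74 - 188356 = -188282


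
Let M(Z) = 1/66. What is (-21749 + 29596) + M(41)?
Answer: 517903/66 ≈ 7847.0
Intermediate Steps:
M(Z) = 1/66
(-21749 + 29596) + M(41) = (-21749 + 29596) + 1/66 = 7847 + 1/66 = 517903/66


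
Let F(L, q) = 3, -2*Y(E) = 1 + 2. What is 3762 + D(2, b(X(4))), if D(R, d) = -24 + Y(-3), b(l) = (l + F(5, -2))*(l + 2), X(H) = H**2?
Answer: 7473/2 ≈ 3736.5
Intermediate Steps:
Y(E) = -3/2 (Y(E) = -(1 + 2)/2 = -1/2*3 = -3/2)
b(l) = (2 + l)*(3 + l) (b(l) = (l + 3)*(l + 2) = (3 + l)*(2 + l) = (2 + l)*(3 + l))
D(R, d) = -51/2 (D(R, d) = -24 - 3/2 = -51/2)
3762 + D(2, b(X(4))) = 3762 - 51/2 = 7473/2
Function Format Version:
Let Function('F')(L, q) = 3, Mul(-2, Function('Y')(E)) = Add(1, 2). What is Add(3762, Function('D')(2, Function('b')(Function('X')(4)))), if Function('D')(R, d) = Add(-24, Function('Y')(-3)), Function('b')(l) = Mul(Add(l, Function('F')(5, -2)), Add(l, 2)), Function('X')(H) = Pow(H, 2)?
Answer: Rational(7473, 2) ≈ 3736.5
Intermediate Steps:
Function('Y')(E) = Rational(-3, 2) (Function('Y')(E) = Mul(Rational(-1, 2), Add(1, 2)) = Mul(Rational(-1, 2), 3) = Rational(-3, 2))
Function('b')(l) = Mul(Add(2, l), Add(3, l)) (Function('b')(l) = Mul(Add(l, 3), Add(l, 2)) = Mul(Add(3, l), Add(2, l)) = Mul(Add(2, l), Add(3, l)))
Function('D')(R, d) = Rational(-51, 2) (Function('D')(R, d) = Add(-24, Rational(-3, 2)) = Rational(-51, 2))
Add(3762, Function('D')(2, Function('b')(Function('X')(4)))) = Add(3762, Rational(-51, 2)) = Rational(7473, 2)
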